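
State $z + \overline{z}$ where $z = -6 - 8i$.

z + conjugate(z) = (a + bi) + (a - bi) = 2a
= 2 * (-6) = -12


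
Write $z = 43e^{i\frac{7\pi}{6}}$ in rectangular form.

a = r cos θ = 43 * -sqrt(3)/2 = -43*sqrt(3)/2
b = r sin θ = 43 * -1/2 = -43/2
z = -43*sqrt(3)/2 - (43/2)i


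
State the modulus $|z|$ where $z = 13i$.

|z| = sqrt(a^2 + b^2) = sqrt(0^2 + 13^2) = sqrt(169) = 13


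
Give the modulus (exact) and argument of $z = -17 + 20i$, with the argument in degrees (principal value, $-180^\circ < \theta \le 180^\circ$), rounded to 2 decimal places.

|z| = sqrt((-17)^2 + 20^2) = sqrt(689)
arg(z) = arctan(b/a) = arctan(20/-17) (quadrant-adjusted) = 130.36°


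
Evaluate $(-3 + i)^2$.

(a + bi)^2 = a^2 - b^2 + 2abi
= (-3)^2 - 1^2 + 2*(-3)*1i
= 8 - 6i


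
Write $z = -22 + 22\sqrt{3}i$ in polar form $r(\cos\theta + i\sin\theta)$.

r = |z| = sqrt(a^2 + b^2) = sqrt((-22)^2 + (22*sqrt(3))^2) = sqrt(484 + 1452) = sqrt(1936) = 44
θ = arctan(b/a) = arctan(38.1051/-22) (quadrant-adjusted) = 120°
z = 44(cos 120° + i sin 120°)


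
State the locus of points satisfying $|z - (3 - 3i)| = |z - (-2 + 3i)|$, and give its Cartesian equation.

|z - z1| = |z - z2| means z is equidistant from z1 and z2,
i.e. the perpendicular bisector of the segment from (3, -3) to (-2, 3) (midpoint (1/2, 0)).
With z = x + yi, square both sides:
(x - 3)^2 + (y - (-3))^2 = (x - (-2))^2 + (y - 3)^2
The x^2 and y^2 terms cancel: -10x + 12y = 13 - 18 = -5
Simplify: 10x - 12y = 5
Locus: Perpendicular bisector of the segment from (3, -3) to (-2, 3): the line 10x - 12y = 5


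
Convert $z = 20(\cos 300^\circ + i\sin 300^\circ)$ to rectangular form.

a = r cos θ = 20 * 1/2 = 10
b = r sin θ = 20 * -sqrt(3)/2 = -10*sqrt(3)
z = 10 - 10*sqrt(3)i


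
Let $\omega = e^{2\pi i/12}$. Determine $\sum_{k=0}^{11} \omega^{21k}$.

Let ζ = ω^21 = e^(2πi·21/12). Since 12 ∤ 21, ζ ≠ 1.
Sum = Σ_{k=0}^{11} ζ^k = (ζ^12 - 1)/(ζ - 1) = (ω^{21·12} - 1)/(ζ - 1) = (1 - 1)/(ζ - 1) = 0


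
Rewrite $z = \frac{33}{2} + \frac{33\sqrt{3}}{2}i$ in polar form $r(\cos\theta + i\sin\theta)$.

r = |z| = sqrt(a^2 + b^2) = sqrt((33/2)^2 + (33*sqrt(3)/2)^2) = sqrt(1089/4 + 3267/4) = sqrt(1089) = 33
θ = arctan(b/a) = arctan(28.5788/16.5) (quadrant-adjusted) = 60°
z = 33(cos 60° + i sin 60°)


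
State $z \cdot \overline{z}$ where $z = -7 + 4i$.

z * conjugate(z) = |z|^2 = a^2 + b^2
= (-7)^2 + 4^2 = 65


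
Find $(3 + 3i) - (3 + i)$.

(3 - 3) + (3 - 1)i = 2i


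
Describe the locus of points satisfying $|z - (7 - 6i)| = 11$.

|z - z0| = r describes a circle centered at z0 with radius r
Here z0 = 7 - 6i and r = 11
Locus: Circle centered at (7, -6) with radius 11


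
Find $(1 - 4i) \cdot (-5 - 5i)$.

(a1*a2 - b1*b2) + (a1*b2 + b1*a2)i
= (-5 - 20) + (-5 + 20)i
= -25 + 15i


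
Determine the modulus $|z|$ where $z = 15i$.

|z| = sqrt(a^2 + b^2) = sqrt(0^2 + 15^2) = sqrt(225) = 15


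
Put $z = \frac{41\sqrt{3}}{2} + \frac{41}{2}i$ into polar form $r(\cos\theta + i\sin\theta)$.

r = |z| = sqrt(a^2 + b^2) = sqrt((41*sqrt(3)/2)^2 + (41/2)^2) = sqrt(5043/4 + 1681/4) = sqrt(1681) = 41
θ = arctan(b/a) = arctan(20.5/35.507) (quadrant-adjusted) = 30°
z = 41(cos 30° + i sin 30°)


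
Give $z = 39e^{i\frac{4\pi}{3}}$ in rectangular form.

a = r cos θ = 39 * -1/2 = -39/2
b = r sin θ = 39 * -sqrt(3)/2 = -39*sqrt(3)/2
z = -39/2 - (39*sqrt(3)/2)i


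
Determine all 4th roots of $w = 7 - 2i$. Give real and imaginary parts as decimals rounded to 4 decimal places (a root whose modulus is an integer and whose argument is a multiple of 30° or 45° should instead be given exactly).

|w| = sqrt(53) ≈ 7.280110, arg(w) ≈ 344.054604°
Root modulus = sqrt(53)^(1/4) ≈ 1.642610
Root arguments: θ_k = (arg(w) + 360°k)/4 for k = 0, 1, ..., 3
Compute each root as (root modulus)(cos θ_k + i sin θ_k) using full-precision intermediates, then round to 4 decimal places.
Roots: 0.1142 + 1.6386i, -1.6386 + 0.1142i, -0.1142 - 1.6386i, 1.6386 - 0.1142i


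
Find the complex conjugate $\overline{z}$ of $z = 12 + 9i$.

If z = a + bi, then conjugate(z) = a - bi
conjugate(12 + 9i) = 12 - 9i


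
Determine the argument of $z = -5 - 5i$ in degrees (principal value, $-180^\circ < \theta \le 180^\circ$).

θ = arctan(b/a) = arctan(-5/-5) (quadrant-adjusted) = -135°


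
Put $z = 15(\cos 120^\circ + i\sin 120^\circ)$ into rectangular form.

a = r cos θ = 15 * -1/2 = -15/2
b = r sin θ = 15 * sqrt(3)/2 = 15*sqrt(3)/2
z = -15/2 + (15*sqrt(3)/2)i


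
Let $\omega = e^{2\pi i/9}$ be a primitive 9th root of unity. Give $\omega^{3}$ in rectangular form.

ω^3 = e^(2πi·3/9) = e^(i·2π/3)
= cos(2π/3) + i sin(2π/3)
= -1/2 + (sqrt(3)/2)i


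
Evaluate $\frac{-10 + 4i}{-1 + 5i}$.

Multiply numerator and denominator by conjugate (-1 - 5i):
= (-10 + 4i)(-1 - 5i) / ((-1)^2 + 5^2)
= (30 + 46i) / 26
Divide through by 2: (15 + 23i) / 13
= 15/13 + (23/13)i


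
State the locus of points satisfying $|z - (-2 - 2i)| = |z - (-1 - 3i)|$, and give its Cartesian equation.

|z - z1| = |z - z2| means z is equidistant from z1 and z2,
i.e. the perpendicular bisector of the segment from (-2, -2) to (-1, -3) (midpoint (-3/2, -5/2)).
With z = x + yi, square both sides:
(x - (-2))^2 + (y - (-2))^2 = (x - (-1))^2 + (y - (-3))^2
The x^2 and y^2 terms cancel: 2x + (-2)y = 10 - 8 = 2
Simplify: x - y = 1
Locus: Perpendicular bisector of the segment from (-2, -2) to (-1, -3): the line x - y = 1


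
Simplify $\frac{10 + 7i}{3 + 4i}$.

Multiply numerator and denominator by conjugate (3 - 4i):
= (10 + 7i)(3 - 4i) / (3^2 + 4^2)
= (58 - 19i) / 25
= 58/25 - (19/25)i


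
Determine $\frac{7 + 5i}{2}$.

Divisor is real, so divide each part by 2:
= 7/2 + (5/2)i


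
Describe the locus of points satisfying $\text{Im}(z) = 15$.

Im(z) = y where z = x + yi; the equation y = 15 is satisfied by all points with that y-coordinate
Locus: Horizontal line y = 15


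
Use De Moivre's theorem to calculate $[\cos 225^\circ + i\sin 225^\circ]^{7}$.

By De Moivre: z^n = r^n(cos(nθ) + i sin(nθ))
= 1^7(cos(7*225°) + i sin(7*225°))
= 1(cos 135° + i sin 135°)
= -sqrt(2)/2 + (sqrt(2)/2)i


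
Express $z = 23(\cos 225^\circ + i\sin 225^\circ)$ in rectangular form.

a = r cos θ = 23 * -sqrt(2)/2 = -23*sqrt(2)/2
b = r sin θ = 23 * -sqrt(2)/2 = -23*sqrt(2)/2
z = -23*sqrt(2)/2 - (23*sqrt(2)/2)i


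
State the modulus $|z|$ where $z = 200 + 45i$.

|z| = sqrt(a^2 + b^2) = sqrt(200^2 + 45^2) = sqrt(42025) = 205


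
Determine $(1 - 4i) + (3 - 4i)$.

(1 + 3) + (-4 + (-4))i = 4 - 8i


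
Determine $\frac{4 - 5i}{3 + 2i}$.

Multiply numerator and denominator by conjugate (3 - 2i):
= (4 - 5i)(3 - 2i) / (3^2 + 2^2)
= (2 - 23i) / 13
= 2/13 - (23/13)i


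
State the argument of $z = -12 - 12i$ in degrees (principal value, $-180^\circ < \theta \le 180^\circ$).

θ = arctan(b/a) = arctan(-12/-12) (quadrant-adjusted) = -135°


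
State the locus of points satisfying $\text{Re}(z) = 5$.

Re(z) = x where z = x + yi; the equation x = 5 is satisfied by all points with that x-coordinate
Locus: Vertical line x = 5


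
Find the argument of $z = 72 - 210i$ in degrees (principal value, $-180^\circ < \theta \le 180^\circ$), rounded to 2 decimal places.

θ = arctan(b/a) = arctan(-210/72) (quadrant-adjusted) = -71.08°


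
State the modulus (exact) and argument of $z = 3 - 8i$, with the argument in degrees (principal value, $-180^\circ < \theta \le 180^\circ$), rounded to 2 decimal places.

|z| = sqrt(3^2 + (-8)^2) = sqrt(73)
arg(z) = arctan(b/a) = arctan(-8/3) (quadrant-adjusted) = -69.44°


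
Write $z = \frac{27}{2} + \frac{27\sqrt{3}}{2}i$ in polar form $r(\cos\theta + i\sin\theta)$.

r = |z| = sqrt(a^2 + b^2) = sqrt((27/2)^2 + (27*sqrt(3)/2)^2) = sqrt(729/4 + 2187/4) = sqrt(729) = 27
θ = arctan(b/a) = arctan(23.3827/13.5) (quadrant-adjusted) = 60°
z = 27(cos 60° + i sin 60°)


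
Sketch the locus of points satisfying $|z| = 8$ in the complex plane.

|z| = 8 means sqrt(x^2 + y^2) = 8
This is a circle of radius 8 centered at the origin


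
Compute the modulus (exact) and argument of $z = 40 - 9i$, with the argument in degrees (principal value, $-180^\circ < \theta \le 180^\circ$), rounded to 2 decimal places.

|z| = sqrt(40^2 + (-9)^2) = 41
arg(z) = arctan(b/a) = arctan(-9/40) (quadrant-adjusted) = -12.68°


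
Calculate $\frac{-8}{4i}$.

Multiply numerator and denominator by conjugate (-4i):
= (-8)(-4i) / (0^2 + 4^2)
= (32i) / 16
= 2i


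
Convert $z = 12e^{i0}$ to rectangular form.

a = r cos θ = 12 * 1 = 12
b = r sin θ = 12 * 0 = 0
z = 12


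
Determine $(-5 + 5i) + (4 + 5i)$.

(-5 + 4) + (5 + 5)i = -1 + 10i


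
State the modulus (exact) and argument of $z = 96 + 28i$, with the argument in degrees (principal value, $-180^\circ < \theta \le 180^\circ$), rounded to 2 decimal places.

|z| = sqrt(96^2 + 28^2) = 100
arg(z) = arctan(b/a) = arctan(28/96) (quadrant-adjusted) = 16.26°


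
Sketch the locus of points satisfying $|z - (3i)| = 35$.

|z - z0| = r describes a circle centered at z0 with radius r
Here z0 = 3i and r = 35
Locus: Circle centered at (0, 3) with radius 35


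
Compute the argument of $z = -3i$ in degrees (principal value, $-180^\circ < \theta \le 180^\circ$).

a = 0 and b < 0, so z lies on the negative imaginary axis: θ = -90°


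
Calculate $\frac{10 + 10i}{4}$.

Divisor is real, so divide each part by 4:
= 5/2 + (5/2)i


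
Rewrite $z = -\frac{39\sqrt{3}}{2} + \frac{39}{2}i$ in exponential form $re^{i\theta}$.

r = |z| = sqrt((-39*sqrt(3)/2)^2 + (39/2)^2) = sqrt(4563/4 + 1521/4) = sqrt(1521) = 39
θ = arctan(b/a) = arctan(19.5/-33.775) (quadrant-adjusted) = 150° = 5π/6
z = 39e^(i*5π/6)


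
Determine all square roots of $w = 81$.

|w| = 81, arg(w) = 0°
Root modulus = 81^(1/2) = 9
Root arguments: θ_k = (0° + 360°k)/2 for k = 0, 1, ..., 1
Roots: 9, -9


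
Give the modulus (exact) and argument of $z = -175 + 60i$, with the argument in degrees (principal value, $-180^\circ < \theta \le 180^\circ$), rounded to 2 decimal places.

|z| = sqrt((-175)^2 + 60^2) = 185
arg(z) = arctan(b/a) = arctan(60/-175) (quadrant-adjusted) = 161.08°


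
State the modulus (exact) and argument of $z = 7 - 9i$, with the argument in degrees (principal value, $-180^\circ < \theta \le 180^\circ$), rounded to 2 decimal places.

|z| = sqrt(7^2 + (-9)^2) = sqrt(130)
arg(z) = arctan(b/a) = arctan(-9/7) (quadrant-adjusted) = -52.13°


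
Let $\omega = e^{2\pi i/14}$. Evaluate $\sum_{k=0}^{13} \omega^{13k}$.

Let ζ = ω^13 = e^(2πi·13/14). Since 14 ∤ 13, ζ ≠ 1.
Sum = Σ_{k=0}^{13} ζ^k = (ζ^14 - 1)/(ζ - 1) = (ω^{13·14} - 1)/(ζ - 1) = (1 - 1)/(ζ - 1) = 0


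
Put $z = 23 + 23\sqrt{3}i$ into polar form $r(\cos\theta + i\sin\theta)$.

r = |z| = sqrt(a^2 + b^2) = sqrt((23)^2 + (23*sqrt(3))^2) = sqrt(529 + 1587) = sqrt(2116) = 46
θ = arctan(b/a) = arctan(39.8372/23) (quadrant-adjusted) = 60°
z = 46(cos 60° + i sin 60°)


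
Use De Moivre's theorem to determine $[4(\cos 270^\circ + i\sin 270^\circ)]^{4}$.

By De Moivre: z^n = r^n(cos(nθ) + i sin(nθ))
= 4^4(cos(4*270°) + i sin(4*270°))
= 256(cos 0° + i sin 0°)
= 256


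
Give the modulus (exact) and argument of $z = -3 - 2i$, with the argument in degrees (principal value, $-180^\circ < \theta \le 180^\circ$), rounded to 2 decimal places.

|z| = sqrt((-3)^2 + (-2)^2) = sqrt(13)
arg(z) = arctan(b/a) = arctan(-2/-3) (quadrant-adjusted) = -146.31°


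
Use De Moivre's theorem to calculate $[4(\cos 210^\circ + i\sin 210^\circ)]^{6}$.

By De Moivre: z^n = r^n(cos(nθ) + i sin(nθ))
= 4^6(cos(6*210°) + i sin(6*210°))
= 4096(cos 180° + i sin 180°)
= -4096


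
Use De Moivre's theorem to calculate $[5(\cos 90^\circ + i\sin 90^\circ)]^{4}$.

By De Moivre: z^n = r^n(cos(nθ) + i sin(nθ))
= 5^4(cos(4*90°) + i sin(4*90°))
= 625(cos 0° + i sin 0°)
= 625


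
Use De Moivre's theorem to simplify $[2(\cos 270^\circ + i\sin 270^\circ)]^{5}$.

By De Moivre: z^n = r^n(cos(nθ) + i sin(nθ))
= 2^5(cos(5*270°) + i sin(5*270°))
= 32(cos 270° + i sin 270°)
= -32i


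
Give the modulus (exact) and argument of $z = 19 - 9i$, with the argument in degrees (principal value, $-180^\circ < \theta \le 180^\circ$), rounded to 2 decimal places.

|z| = sqrt(19^2 + (-9)^2) = sqrt(442)
arg(z) = arctan(b/a) = arctan(-9/19) (quadrant-adjusted) = -25.35°


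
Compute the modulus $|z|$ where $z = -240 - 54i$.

|z| = sqrt(a^2 + b^2) = sqrt((-240)^2 + (-54)^2) = sqrt(60516) = 246


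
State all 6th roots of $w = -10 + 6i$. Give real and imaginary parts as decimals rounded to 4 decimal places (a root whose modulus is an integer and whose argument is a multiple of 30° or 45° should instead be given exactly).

|w| = sqrt(136) ≈ 11.661904, arg(w) ≈ 149.036243°
Root modulus = sqrt(136)^(1/6) ≈ 1.505896
Root arguments: θ_k = (arg(w) + 360°k)/6 for k = 0, 1, ..., 5
Compute each root as (root modulus)(cos θ_k + i sin θ_k) using full-precision intermediates, then round to 4 decimal places.
Roots: 1.3666 + 0.6326i, 0.1355 + 1.4998i, -1.2311 + 0.8672i, -1.3666 - 0.6326i, -0.1355 - 1.4998i, 1.2311 - 0.8672i


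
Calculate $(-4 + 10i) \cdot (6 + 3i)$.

(a1*a2 - b1*b2) + (a1*b2 + b1*a2)i
= (-24 - 30) + (-12 + 60)i
= -54 + 48i


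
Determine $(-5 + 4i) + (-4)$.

(-5 + (-4)) + (4 + 0)i = -9 + 4i


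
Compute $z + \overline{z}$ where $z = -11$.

z + conjugate(z) = (a + bi) + (a - bi) = 2a
= 2 * (-11) = -22


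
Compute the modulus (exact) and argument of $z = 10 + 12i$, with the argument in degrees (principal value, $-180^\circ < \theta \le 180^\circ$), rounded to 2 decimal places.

|z| = sqrt(10^2 + 12^2) = sqrt(244)
arg(z) = arctan(b/a) = arctan(12/10) (quadrant-adjusted) = 50.19°


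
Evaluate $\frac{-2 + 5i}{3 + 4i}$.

Multiply numerator and denominator by conjugate (3 - 4i):
= (-2 + 5i)(3 - 4i) / (3^2 + 4^2)
= (14 + 23i) / 25
= 14/25 + (23/25)i


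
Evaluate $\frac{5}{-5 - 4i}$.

Multiply numerator and denominator by conjugate (-5 + 4i):
= (5)(-5 + 4i) / ((-5)^2 + (-4)^2)
= (-25 + 20i) / 41
= -25/41 + (20/41)i


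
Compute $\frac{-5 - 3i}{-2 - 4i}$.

Multiply numerator and denominator by conjugate (-2 + 4i):
= (-5 - 3i)(-2 + 4i) / ((-2)^2 + (-4)^2)
= (22 - 14i) / 20
Divide through by 2: (11 - 7i) / 10
= 11/10 - (7/10)i


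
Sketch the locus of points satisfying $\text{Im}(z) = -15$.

Im(z) = y where z = x + yi; the equation y = -15 is satisfied by all points with that y-coordinate
Locus: Horizontal line y = -15


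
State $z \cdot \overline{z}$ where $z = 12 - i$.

z * conjugate(z) = |z|^2 = a^2 + b^2
= 12^2 + (-1)^2 = 145


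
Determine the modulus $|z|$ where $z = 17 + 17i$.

|z| = sqrt(a^2 + b^2) = sqrt(17^2 + 17^2) = sqrt(578) = sqrt(578)


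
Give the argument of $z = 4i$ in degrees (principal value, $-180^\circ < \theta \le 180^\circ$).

a = 0 and b > 0, so z lies on the positive imaginary axis: θ = 90°


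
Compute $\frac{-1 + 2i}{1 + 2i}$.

Multiply numerator and denominator by conjugate (1 - 2i):
= (-1 + 2i)(1 - 2i) / (1^2 + 2^2)
= (3 + 4i) / 5
= 3/5 + (4/5)i


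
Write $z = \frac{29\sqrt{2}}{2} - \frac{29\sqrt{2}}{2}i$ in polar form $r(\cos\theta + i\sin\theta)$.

r = |z| = sqrt(a^2 + b^2) = sqrt((29*sqrt(2)/2)^2 + (-29*sqrt(2)/2)^2) = sqrt(841/2 + 841/2) = sqrt(841) = 29
θ = arctan(b/a) = arctan(-20.5061/20.5061) (quadrant-adjusted) = 315°
z = 29(cos 315° + i sin 315°)


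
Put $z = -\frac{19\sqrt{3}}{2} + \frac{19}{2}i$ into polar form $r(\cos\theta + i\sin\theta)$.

r = |z| = sqrt(a^2 + b^2) = sqrt((-19*sqrt(3)/2)^2 + (19/2)^2) = sqrt(1083/4 + 361/4) = sqrt(361) = 19
θ = arctan(b/a) = arctan(9.5/-16.4545) (quadrant-adjusted) = 150°
z = 19(cos 150° + i sin 150°)


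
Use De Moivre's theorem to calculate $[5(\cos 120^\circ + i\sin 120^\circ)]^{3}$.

By De Moivre: z^n = r^n(cos(nθ) + i sin(nθ))
= 5^3(cos(3*120°) + i sin(3*120°))
= 125(cos 0° + i sin 0°)
= 125


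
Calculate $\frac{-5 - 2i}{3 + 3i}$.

Multiply numerator and denominator by conjugate (3 - 3i):
= (-5 - 2i)(3 - 3i) / (3^2 + 3^2)
= (-21 + 9i) / 18
Divide through by 3: (-7 + 3i) / 6
= -7/6 + (1/2)i


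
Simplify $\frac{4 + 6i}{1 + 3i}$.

Multiply numerator and denominator by conjugate (1 - 3i):
= (4 + 6i)(1 - 3i) / (1^2 + 3^2)
= (22 - 6i) / 10
Divide through by 2: (11 - 3i) / 5
= 11/5 - (3/5)i


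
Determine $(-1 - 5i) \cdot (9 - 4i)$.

(a1*a2 - b1*b2) + (a1*b2 + b1*a2)i
= (-9 - 20) + (4 + (-45))i
= -29 - 41i


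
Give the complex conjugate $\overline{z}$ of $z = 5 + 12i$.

If z = a + bi, then conjugate(z) = a - bi
conjugate(5 + 12i) = 5 - 12i


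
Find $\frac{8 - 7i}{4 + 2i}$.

Multiply numerator and denominator by conjugate (4 - 2i):
= (8 - 7i)(4 - 2i) / (4^2 + 2^2)
= (18 - 44i) / 20
Divide through by 2: (9 - 22i) / 10
= 9/10 - (11/5)i


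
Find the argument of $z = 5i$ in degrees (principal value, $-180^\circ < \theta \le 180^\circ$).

a = 0 and b > 0, so z lies on the positive imaginary axis: θ = 90°


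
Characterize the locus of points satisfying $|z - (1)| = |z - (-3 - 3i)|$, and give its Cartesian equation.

|z - z1| = |z - z2| means z is equidistant from z1 and z2,
i.e. the perpendicular bisector of the segment from (1, 0) to (-3, -3) (midpoint (-1, -3/2)).
With z = x + yi, square both sides:
(x - 1)^2 + (y - 0)^2 = (x - (-3))^2 + (y - (-3))^2
The x^2 and y^2 terms cancel: -8x + (-6)y = 18 - 1 = 17
Simplify: 8x + 6y = -17
Locus: Perpendicular bisector of the segment from (1, 0) to (-3, -3): the line 8x + 6y = -17


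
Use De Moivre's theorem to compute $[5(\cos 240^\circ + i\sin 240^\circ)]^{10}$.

By De Moivre: z^n = r^n(cos(nθ) + i sin(nθ))
= 5^10(cos(10*240°) + i sin(10*240°))
= 9765625(cos 240° + i sin 240°)
= -9765625/2 - (9765625*sqrt(3)/2)i


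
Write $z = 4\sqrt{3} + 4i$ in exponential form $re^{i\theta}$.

r = |z| = sqrt((4*sqrt(3))^2 + (4)^2) = sqrt(48 + 16) = sqrt(64) = 8
θ = arctan(b/a) = arctan(4/6.9282) (quadrant-adjusted) = 30° = π/6
z = 8e^(i*π/6)


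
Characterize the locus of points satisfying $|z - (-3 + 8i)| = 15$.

|z - z0| = r describes a circle centered at z0 with radius r
Here z0 = -3 + 8i and r = 15
Locus: Circle centered at (-3, 8) with radius 15


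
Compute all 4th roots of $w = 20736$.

|w| = 20736, arg(w) = 0°
Root modulus = 20736^(1/4) = 12
Root arguments: θ_k = (0° + 360°k)/4 for k = 0, 1, ..., 3
Roots: 12, 12i, -12, -12i


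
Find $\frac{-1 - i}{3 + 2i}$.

Multiply numerator and denominator by conjugate (3 - 2i):
= (-1 - i)(3 - 2i) / (3^2 + 2^2)
= (-5 - i) / 13
= -5/13 - (1/13)i


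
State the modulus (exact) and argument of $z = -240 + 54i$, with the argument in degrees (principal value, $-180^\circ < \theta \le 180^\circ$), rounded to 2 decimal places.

|z| = sqrt((-240)^2 + 54^2) = 246
arg(z) = arctan(b/a) = arctan(54/-240) (quadrant-adjusted) = 167.32°


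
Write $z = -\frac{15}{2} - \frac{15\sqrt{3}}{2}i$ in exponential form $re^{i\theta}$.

r = |z| = sqrt((-15/2)^2 + (-15*sqrt(3)/2)^2) = sqrt(225/4 + 675/4) = sqrt(225) = 15
θ = arctan(b/a) = arctan(-12.9904/-7.5) (quadrant-adjusted) = -120° = -2π/3
z = 15e^(-i*2π/3)


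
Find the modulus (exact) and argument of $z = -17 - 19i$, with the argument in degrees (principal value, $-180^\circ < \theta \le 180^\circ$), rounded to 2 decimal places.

|z| = sqrt((-17)^2 + (-19)^2) = sqrt(650)
arg(z) = arctan(b/a) = arctan(-19/-17) (quadrant-adjusted) = -131.82°


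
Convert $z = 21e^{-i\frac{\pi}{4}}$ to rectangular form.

a = r cos θ = 21 * sqrt(2)/2 = 21*sqrt(2)/2
b = r sin θ = 21 * -sqrt(2)/2 = -21*sqrt(2)/2
z = 21*sqrt(2)/2 - (21*sqrt(2)/2)i


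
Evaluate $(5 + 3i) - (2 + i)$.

(5 - 2) + (3 - 1)i = 3 + 2i


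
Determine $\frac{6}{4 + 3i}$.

Multiply numerator and denominator by conjugate (4 - 3i):
= (6)(4 - 3i) / (4^2 + 3^2)
= (24 - 18i) / 25
= 24/25 - (18/25)i


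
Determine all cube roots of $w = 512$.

|w| = 512, arg(w) = 0°
Root modulus = 512^(1/3) = 8
Root arguments: θ_k = (0° + 360°k)/3 for k = 0, 1, ..., 2
Roots: 8, -4 + 4*sqrt(3)i, -4 - 4*sqrt(3)i


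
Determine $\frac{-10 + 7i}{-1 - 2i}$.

Multiply numerator and denominator by conjugate (-1 + 2i):
= (-10 + 7i)(-1 + 2i) / ((-1)^2 + (-2)^2)
= (-4 - 27i) / 5
= -4/5 - (27/5)i


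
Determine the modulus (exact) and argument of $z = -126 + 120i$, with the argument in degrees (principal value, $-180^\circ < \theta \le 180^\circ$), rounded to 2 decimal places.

|z| = sqrt((-126)^2 + 120^2) = 174
arg(z) = arctan(b/a) = arctan(120/-126) (quadrant-adjusted) = 136.40°


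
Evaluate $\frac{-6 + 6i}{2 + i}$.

Multiply numerator and denominator by conjugate (2 - i):
= (-6 + 6i)(2 - i) / (2^2 + 1^2)
= (-6 + 18i) / 5
= -6/5 + (18/5)i


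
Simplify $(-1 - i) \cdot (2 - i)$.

(a1*a2 - b1*b2) + (a1*b2 + b1*a2)i
= (-2 - 1) + (1 + (-2))i
= -3 - i


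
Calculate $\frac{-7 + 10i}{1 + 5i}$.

Multiply numerator and denominator by conjugate (1 - 5i):
= (-7 + 10i)(1 - 5i) / (1^2 + 5^2)
= (43 + 45i) / 26
= 43/26 + (45/26)i


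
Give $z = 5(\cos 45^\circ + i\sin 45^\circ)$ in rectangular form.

a = r cos θ = 5 * sqrt(2)/2 = 5*sqrt(2)/2
b = r sin θ = 5 * sqrt(2)/2 = 5*sqrt(2)/2
z = 5*sqrt(2)/2 + (5*sqrt(2)/2)i


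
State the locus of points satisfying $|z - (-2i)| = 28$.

|z - z0| = r describes a circle centered at z0 with radius r
Here z0 = -2i and r = 28
Locus: Circle centered at (0, -2) with radius 28


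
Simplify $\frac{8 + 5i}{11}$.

Divisor is real, so divide each part by 11:
= 8/11 + (5/11)i


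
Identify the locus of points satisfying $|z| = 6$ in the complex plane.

|z| = 6 means sqrt(x^2 + y^2) = 6
This is a circle of radius 6 centered at the origin


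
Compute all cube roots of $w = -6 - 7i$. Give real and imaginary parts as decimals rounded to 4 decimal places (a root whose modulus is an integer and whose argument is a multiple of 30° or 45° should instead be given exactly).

|w| = sqrt(85) ≈ 9.219544, arg(w) ≈ 229.398705°
Root modulus = sqrt(85)^(1/3) ≈ 2.096862
Root arguments: θ_k = (arg(w) + 360°k)/3 for k = 0, 1, ..., 2
Compute each root as (root modulus)(cos θ_k + i sin θ_k) using full-precision intermediates, then round to 4 decimal places.
Roots: 0.4907 + 2.0386i, -2.0109 - 0.5944i, 1.5202 - 1.4443i


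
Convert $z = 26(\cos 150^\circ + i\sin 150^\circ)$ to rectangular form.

a = r cos θ = 26 * -sqrt(3)/2 = -13*sqrt(3)
b = r sin θ = 26 * 1/2 = 13
z = -13*sqrt(3) + 13i


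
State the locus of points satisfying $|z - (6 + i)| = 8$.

|z - z0| = r describes a circle centered at z0 with radius r
Here z0 = 6 + i and r = 8
Locus: Circle centered at (6, 1) with radius 8


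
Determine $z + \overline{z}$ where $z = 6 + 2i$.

z + conjugate(z) = (a + bi) + (a - bi) = 2a
= 2 * 6 = 12


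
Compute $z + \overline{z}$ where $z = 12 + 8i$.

z + conjugate(z) = (a + bi) + (a - bi) = 2a
= 2 * 12 = 24


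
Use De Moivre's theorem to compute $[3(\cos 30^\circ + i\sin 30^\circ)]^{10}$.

By De Moivre: z^n = r^n(cos(nθ) + i sin(nθ))
= 3^10(cos(10*30°) + i sin(10*30°))
= 59049(cos 300° + i sin 300°)
= 59049/2 - (59049*sqrt(3)/2)i


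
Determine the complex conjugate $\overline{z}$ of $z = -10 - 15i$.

If z = a + bi, then conjugate(z) = a - bi
conjugate(-10 - 15i) = -10 + 15i


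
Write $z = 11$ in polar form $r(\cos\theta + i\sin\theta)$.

r = |z| = sqrt(a^2 + b^2) = sqrt((11)^2 + (0)^2) = sqrt(121 + 0) = sqrt(121) = 11
b = 0 and a > 0, so z lies on the positive real axis: θ = 0°
z = 11(cos 0° + i sin 0°)


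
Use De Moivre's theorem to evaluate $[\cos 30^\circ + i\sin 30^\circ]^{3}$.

By De Moivre: z^n = r^n(cos(nθ) + i sin(nθ))
= 1^3(cos(3*30°) + i sin(3*30°))
= 1(cos 90° + i sin 90°)
= i


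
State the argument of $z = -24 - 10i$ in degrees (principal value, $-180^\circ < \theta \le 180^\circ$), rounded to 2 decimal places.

θ = arctan(b/a) = arctan(-10/-24) (quadrant-adjusted) = -157.38°


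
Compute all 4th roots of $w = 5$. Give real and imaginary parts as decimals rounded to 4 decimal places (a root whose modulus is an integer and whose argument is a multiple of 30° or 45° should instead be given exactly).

|w| = 5, arg(w) = 0°
Root modulus = 5^(1/4) ≈ 1.495349
Root arguments: θ_k = (0° + 360°k)/4 for k = 0, 1, ..., 3
Compute each root as (root modulus)(cos θ_k + i sin θ_k) using full-precision intermediates, then round to 4 decimal places.
Roots: 1.4953, 1.4953i, -1.4953, -1.4953i


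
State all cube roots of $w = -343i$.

|w| = 343, arg(w) = 270°
Root modulus = 343^(1/3) = 7
Root arguments: θ_k = (270° + 360°k)/3 for k = 0, 1, ..., 2
Roots: 7i, -7*sqrt(3)/2 - (7/2)i, 7*sqrt(3)/2 - (7/2)i


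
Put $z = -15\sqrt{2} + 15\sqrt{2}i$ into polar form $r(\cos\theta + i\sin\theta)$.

r = |z| = sqrt(a^2 + b^2) = sqrt((-15*sqrt(2))^2 + (15*sqrt(2))^2) = sqrt(450 + 450) = sqrt(900) = 30
θ = arctan(b/a) = arctan(21.2132/-21.2132) (quadrant-adjusted) = 135°
z = 30(cos 135° + i sin 135°)


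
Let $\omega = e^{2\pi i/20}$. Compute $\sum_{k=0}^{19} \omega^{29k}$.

Let ζ = ω^29 = e^(2πi·29/20). Since 20 ∤ 29, ζ ≠ 1.
Sum = Σ_{k=0}^{19} ζ^k = (ζ^20 - 1)/(ζ - 1) = (ω^{29·20} - 1)/(ζ - 1) = (1 - 1)/(ζ - 1) = 0


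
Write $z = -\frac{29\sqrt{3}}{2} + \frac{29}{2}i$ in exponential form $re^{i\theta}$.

r = |z| = sqrt((-29*sqrt(3)/2)^2 + (29/2)^2) = sqrt(2523/4 + 841/4) = sqrt(841) = 29
θ = arctan(b/a) = arctan(14.5/-25.1147) (quadrant-adjusted) = 150° = 5π/6
z = 29e^(i*5π/6)


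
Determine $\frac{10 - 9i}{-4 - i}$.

Multiply numerator and denominator by conjugate (-4 + i):
= (10 - 9i)(-4 + i) / ((-4)^2 + (-1)^2)
= (-31 + 46i) / 17
= -31/17 + (46/17)i


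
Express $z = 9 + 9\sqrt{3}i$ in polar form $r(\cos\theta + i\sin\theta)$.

r = |z| = sqrt(a^2 + b^2) = sqrt((9)^2 + (9*sqrt(3))^2) = sqrt(81 + 243) = sqrt(324) = 18
θ = arctan(b/a) = arctan(15.5885/9) (quadrant-adjusted) = 60°
z = 18(cos 60° + i sin 60°)


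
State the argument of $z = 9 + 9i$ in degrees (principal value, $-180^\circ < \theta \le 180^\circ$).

θ = arctan(b/a) = arctan(9/9) (quadrant-adjusted) = 45°


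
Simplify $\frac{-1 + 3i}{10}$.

Divisor is real, so divide each part by 10:
= -1/10 + (3/10)i


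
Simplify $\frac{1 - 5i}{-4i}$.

Multiply numerator and denominator by conjugate (4i):
= (1 - 5i)(4i) / (0^2 + (-4)^2)
= (20 + 4i) / 16
Divide through by 4: (5 + i) / 4
= 5/4 + (1/4)i


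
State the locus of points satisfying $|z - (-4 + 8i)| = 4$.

|z - z0| = r describes a circle centered at z0 with radius r
Here z0 = -4 + 8i and r = 4
Locus: Circle centered at (-4, 8) with radius 4


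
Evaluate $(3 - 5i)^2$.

(a + bi)^2 = a^2 - b^2 + 2abi
= 3^2 - (-5)^2 + 2*3*(-5)i
= -16 - 30i


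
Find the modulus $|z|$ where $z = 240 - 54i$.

|z| = sqrt(a^2 + b^2) = sqrt(240^2 + (-54)^2) = sqrt(60516) = 246


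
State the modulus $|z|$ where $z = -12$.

|z| = sqrt(a^2 + b^2) = sqrt((-12)^2 + 0^2) = sqrt(144) = 12


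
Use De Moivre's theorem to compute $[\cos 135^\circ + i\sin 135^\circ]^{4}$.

By De Moivre: z^n = r^n(cos(nθ) + i sin(nθ))
= 1^4(cos(4*135°) + i sin(4*135°))
= 1(cos 180° + i sin 180°)
= -1


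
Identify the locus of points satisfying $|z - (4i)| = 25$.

|z - z0| = r describes a circle centered at z0 with radius r
Here z0 = 4i and r = 25
Locus: Circle centered at (0, 4) with radius 25


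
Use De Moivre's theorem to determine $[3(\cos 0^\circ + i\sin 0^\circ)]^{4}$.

By De Moivre: z^n = r^n(cos(nθ) + i sin(nθ))
= 3^4(cos(4*0°) + i sin(4*0°))
= 81(cos 0° + i sin 0°)
= 81


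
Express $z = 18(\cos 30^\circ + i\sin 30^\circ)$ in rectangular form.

a = r cos θ = 18 * sqrt(3)/2 = 9*sqrt(3)
b = r sin θ = 18 * 1/2 = 9
z = 9*sqrt(3) + 9i


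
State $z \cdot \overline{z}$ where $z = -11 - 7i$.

z * conjugate(z) = |z|^2 = a^2 + b^2
= (-11)^2 + (-7)^2 = 170


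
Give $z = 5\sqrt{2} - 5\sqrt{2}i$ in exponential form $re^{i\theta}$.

r = |z| = sqrt((5*sqrt(2))^2 + (-5*sqrt(2))^2) = sqrt(50 + 50) = sqrt(100) = 10
θ = arctan(b/a) = arctan(-7.0711/7.0711) (quadrant-adjusted) = -45° = -π/4
z = 10e^(-i*π/4)


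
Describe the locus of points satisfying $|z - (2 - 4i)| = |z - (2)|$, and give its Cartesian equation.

|z - z1| = |z - z2| means z is equidistant from z1 and z2,
i.e. the perpendicular bisector of the segment from (2, -4) to (2, 0) (midpoint (2, -2)).
With z = x + yi, square both sides:
(x - 2)^2 + (y - (-4))^2 = (x - 2)^2 + (y - 0)^2
The x^2 and y^2 terms cancel: 0x + 8y = 4 - 20 = -16
Simplify: y = -2
Locus: Perpendicular bisector of the segment from (2, -4) to (2, 0): the line y = -2


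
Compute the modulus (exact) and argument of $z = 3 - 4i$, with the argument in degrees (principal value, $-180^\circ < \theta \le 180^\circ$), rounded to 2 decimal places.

|z| = sqrt(3^2 + (-4)^2) = 5
arg(z) = arctan(b/a) = arctan(-4/3) (quadrant-adjusted) = -53.13°


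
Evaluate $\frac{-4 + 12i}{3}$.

Divisor is real, so divide each part by 3:
= -4/3 + 4i


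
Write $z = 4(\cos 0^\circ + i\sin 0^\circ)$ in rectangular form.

a = r cos θ = 4 * 1 = 4
b = r sin θ = 4 * 0 = 0
z = 4


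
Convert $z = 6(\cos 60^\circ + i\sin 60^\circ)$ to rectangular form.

a = r cos θ = 6 * 1/2 = 3
b = r sin θ = 6 * sqrt(3)/2 = 3*sqrt(3)
z = 3 + 3*sqrt(3)i


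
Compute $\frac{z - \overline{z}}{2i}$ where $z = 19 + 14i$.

z - conjugate(z) = 2bi
(z - conjugate(z))/(2i) = 2bi/(2i) = b = 14


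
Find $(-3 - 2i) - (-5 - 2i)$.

(-3 - (-5)) + (-2 - (-2))i = 2


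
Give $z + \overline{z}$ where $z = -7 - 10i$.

z + conjugate(z) = (a + bi) + (a - bi) = 2a
= 2 * (-7) = -14


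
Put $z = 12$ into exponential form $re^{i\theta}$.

r = |z| = sqrt((12)^2 + (0)^2) = sqrt(144 + 0) = sqrt(144) = 12
b = 0 and a > 0, so z lies on the positive real axis: θ = 0
z = 12e^(i*0) = 12


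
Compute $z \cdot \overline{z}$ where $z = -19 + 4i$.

z * conjugate(z) = |z|^2 = a^2 + b^2
= (-19)^2 + 4^2 = 377


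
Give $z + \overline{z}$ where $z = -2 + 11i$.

z + conjugate(z) = (a + bi) + (a - bi) = 2a
= 2 * (-2) = -4


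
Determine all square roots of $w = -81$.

|w| = 81, arg(w) = 180°
Root modulus = 81^(1/2) = 9
Root arguments: θ_k = (180° + 360°k)/2 for k = 0, 1, ..., 1
Roots: 9i, -9i


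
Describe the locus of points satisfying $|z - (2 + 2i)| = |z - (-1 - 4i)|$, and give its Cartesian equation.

|z - z1| = |z - z2| means z is equidistant from z1 and z2,
i.e. the perpendicular bisector of the segment from (2, 2) to (-1, -4) (midpoint (1/2, -1)).
With z = x + yi, square both sides:
(x - 2)^2 + (y - 2)^2 = (x - (-1))^2 + (y - (-4))^2
The x^2 and y^2 terms cancel: -6x + (-12)y = 17 - 8 = 9
Simplify: 2x + 4y = -3
Locus: Perpendicular bisector of the segment from (2, 2) to (-1, -4): the line 2x + 4y = -3


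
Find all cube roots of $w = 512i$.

|w| = 512, arg(w) = 90°
Root modulus = 512^(1/3) = 8
Root arguments: θ_k = (90° + 360°k)/3 for k = 0, 1, ..., 2
Roots: 4*sqrt(3) + 4i, -4*sqrt(3) + 4i, -8i


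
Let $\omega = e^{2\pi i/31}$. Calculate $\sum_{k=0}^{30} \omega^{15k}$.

Let ζ = ω^15 = e^(2πi·15/31). Since 31 ∤ 15, ζ ≠ 1.
Sum = Σ_{k=0}^{30} ζ^k = (ζ^31 - 1)/(ζ - 1) = (ω^{15·31} - 1)/(ζ - 1) = (1 - 1)/(ζ - 1) = 0


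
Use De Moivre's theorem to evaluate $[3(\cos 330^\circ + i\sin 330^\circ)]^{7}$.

By De Moivre: z^n = r^n(cos(nθ) + i sin(nθ))
= 3^7(cos(7*330°) + i sin(7*330°))
= 2187(cos 150° + i sin 150°)
= -2187*sqrt(3)/2 + (2187/2)i


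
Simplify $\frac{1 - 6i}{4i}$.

Multiply numerator and denominator by conjugate (-4i):
= (1 - 6i)(-4i) / (0^2 + 4^2)
= (-24 - 4i) / 16
Divide through by 4: (-6 - i) / 4
= -3/2 - (1/4)i


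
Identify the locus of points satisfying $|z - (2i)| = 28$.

|z - z0| = r describes a circle centered at z0 with radius r
Here z0 = 2i and r = 28
Locus: Circle centered at (0, 2) with radius 28


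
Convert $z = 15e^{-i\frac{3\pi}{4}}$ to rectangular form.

a = r cos θ = 15 * -sqrt(2)/2 = -15*sqrt(2)/2
b = r sin θ = 15 * -sqrt(2)/2 = -15*sqrt(2)/2
z = -15*sqrt(2)/2 - (15*sqrt(2)/2)i


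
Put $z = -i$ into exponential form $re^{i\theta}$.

r = |z| = sqrt((0)^2 + (-1)^2) = sqrt(0 + 1) = sqrt(1) = 1
a = 0 and b < 0, so z lies on the negative imaginary axis: θ = -90° = -π/2
z = 1e^(-i*π/2)


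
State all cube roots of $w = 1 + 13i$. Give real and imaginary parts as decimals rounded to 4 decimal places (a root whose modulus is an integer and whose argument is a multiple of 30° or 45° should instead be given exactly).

|w| = sqrt(170) ≈ 13.038405, arg(w) ≈ 85.601295°
Root modulus = sqrt(170)^(1/3) ≈ 2.353648
Root arguments: θ_k = (arg(w) + 360°k)/3 for k = 0, 1, ..., 2
Compute each root as (root modulus)(cos θ_k + i sin θ_k) using full-precision intermediates, then round to 4 decimal places.
Roots: 2.0678 + 1.1243i, -2.0075 + 1.2286i, -0.0602 - 2.3529i


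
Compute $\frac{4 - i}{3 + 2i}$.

Multiply numerator and denominator by conjugate (3 - 2i):
= (4 - i)(3 - 2i) / (3^2 + 2^2)
= (10 - 11i) / 13
= 10/13 - (11/13)i


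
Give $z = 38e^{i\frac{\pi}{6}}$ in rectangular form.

a = r cos θ = 38 * sqrt(3)/2 = 19*sqrt(3)
b = r sin θ = 38 * 1/2 = 19
z = 19*sqrt(3) + 19i


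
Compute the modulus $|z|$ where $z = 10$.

|z| = sqrt(a^2 + b^2) = sqrt(10^2 + 0^2) = sqrt(100) = 10


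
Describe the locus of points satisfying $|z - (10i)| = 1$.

|z - z0| = r describes a circle centered at z0 with radius r
Here z0 = 10i and r = 1
Locus: Circle centered at (0, 10) with radius 1


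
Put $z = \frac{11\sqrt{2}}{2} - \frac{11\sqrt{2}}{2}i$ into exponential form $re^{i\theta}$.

r = |z| = sqrt((11*sqrt(2)/2)^2 + (-11*sqrt(2)/2)^2) = sqrt(121/2 + 121/2) = sqrt(121) = 11
θ = arctan(b/a) = arctan(-7.7782/7.7782) (quadrant-adjusted) = -45° = -π/4
z = 11e^(-i*π/4)


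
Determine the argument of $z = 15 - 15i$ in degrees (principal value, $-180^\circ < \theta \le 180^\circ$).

θ = arctan(b/a) = arctan(-15/15) (quadrant-adjusted) = -45°


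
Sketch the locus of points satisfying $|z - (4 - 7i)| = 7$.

|z - z0| = r describes a circle centered at z0 with radius r
Here z0 = 4 - 7i and r = 7
Locus: Circle centered at (4, -7) with radius 7


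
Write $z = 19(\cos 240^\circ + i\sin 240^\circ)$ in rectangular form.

a = r cos θ = 19 * -1/2 = -19/2
b = r sin θ = 19 * -sqrt(3)/2 = -19*sqrt(3)/2
z = -19/2 - (19*sqrt(3)/2)i


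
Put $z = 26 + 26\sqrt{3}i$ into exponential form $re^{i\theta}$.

r = |z| = sqrt((26)^2 + (26*sqrt(3))^2) = sqrt(676 + 2028) = sqrt(2704) = 52
θ = arctan(b/a) = arctan(45.0333/26) (quadrant-adjusted) = 60° = π/3
z = 52e^(i*π/3)


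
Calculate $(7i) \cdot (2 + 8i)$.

(a1*a2 - b1*b2) + (a1*b2 + b1*a2)i
= (0 - 56) + (0 + 14)i
= -56 + 14i


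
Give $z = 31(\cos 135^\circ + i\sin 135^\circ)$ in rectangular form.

a = r cos θ = 31 * -sqrt(2)/2 = -31*sqrt(2)/2
b = r sin θ = 31 * sqrt(2)/2 = 31*sqrt(2)/2
z = -31*sqrt(2)/2 + (31*sqrt(2)/2)i


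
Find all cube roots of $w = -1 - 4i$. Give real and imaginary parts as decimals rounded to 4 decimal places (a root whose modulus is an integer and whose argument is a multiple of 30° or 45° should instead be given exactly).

|w| = sqrt(17) ≈ 4.123106, arg(w) ≈ 255.963757°
Root modulus = sqrt(17)^(1/3) ≈ 1.603522
Root arguments: θ_k = (arg(w) + 360°k)/3 for k = 0, 1, ..., 2
Compute each root as (root modulus)(cos θ_k + i sin θ_k) using full-precision intermediates, then round to 4 decimal places.
Roots: 0.1308 + 1.5982i, -1.4495 - 0.6858i, 1.3187 - 0.9124i


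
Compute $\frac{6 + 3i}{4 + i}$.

Multiply numerator and denominator by conjugate (4 - i):
= (6 + 3i)(4 - i) / (4^2 + 1^2)
= (27 + 6i) / 17
= 27/17 + (6/17)i


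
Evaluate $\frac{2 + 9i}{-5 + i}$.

Multiply numerator and denominator by conjugate (-5 - i):
= (2 + 9i)(-5 - i) / ((-5)^2 + 1^2)
= (-1 - 47i) / 26
= -1/26 - (47/26)i


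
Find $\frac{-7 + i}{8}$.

Divisor is real, so divide each part by 8:
= -7/8 + (1/8)i


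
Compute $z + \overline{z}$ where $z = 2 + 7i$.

z + conjugate(z) = (a + bi) + (a - bi) = 2a
= 2 * 2 = 4


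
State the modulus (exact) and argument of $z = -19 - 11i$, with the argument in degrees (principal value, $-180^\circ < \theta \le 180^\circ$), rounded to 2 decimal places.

|z| = sqrt((-19)^2 + (-11)^2) = sqrt(482)
arg(z) = arctan(b/a) = arctan(-11/-19) (quadrant-adjusted) = -149.93°


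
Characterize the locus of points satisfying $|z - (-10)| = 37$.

|z - z0| = r describes a circle centered at z0 with radius r
Here z0 = -10 and r = 37
Locus: Circle centered at (-10, 0) with radius 37


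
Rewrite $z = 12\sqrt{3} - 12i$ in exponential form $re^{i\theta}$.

r = |z| = sqrt((12*sqrt(3))^2 + (-12)^2) = sqrt(432 + 144) = sqrt(576) = 24
θ = arctan(b/a) = arctan(-12/20.7846) (quadrant-adjusted) = -30° = -π/6
z = 24e^(-i*π/6)


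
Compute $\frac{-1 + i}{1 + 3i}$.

Multiply numerator and denominator by conjugate (1 - 3i):
= (-1 + i)(1 - 3i) / (1^2 + 3^2)
= (2 + 4i) / 10
Divide through by 2: (1 + 2i) / 5
= 1/5 + (2/5)i


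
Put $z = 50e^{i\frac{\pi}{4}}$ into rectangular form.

a = r cos θ = 50 * sqrt(2)/2 = 25*sqrt(2)
b = r sin θ = 50 * sqrt(2)/2 = 25*sqrt(2)
z = 25*sqrt(2) + 25*sqrt(2)i


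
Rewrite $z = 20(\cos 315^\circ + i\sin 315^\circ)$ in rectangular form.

a = r cos θ = 20 * sqrt(2)/2 = 10*sqrt(2)
b = r sin θ = 20 * -sqrt(2)/2 = -10*sqrt(2)
z = 10*sqrt(2) - 10*sqrt(2)i


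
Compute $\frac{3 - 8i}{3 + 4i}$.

Multiply numerator and denominator by conjugate (3 - 4i):
= (3 - 8i)(3 - 4i) / (3^2 + 4^2)
= (-23 - 36i) / 25
= -23/25 - (36/25)i


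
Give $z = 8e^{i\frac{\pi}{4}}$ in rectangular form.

a = r cos θ = 8 * sqrt(2)/2 = 4*sqrt(2)
b = r sin θ = 8 * sqrt(2)/2 = 4*sqrt(2)
z = 4*sqrt(2) + 4*sqrt(2)i


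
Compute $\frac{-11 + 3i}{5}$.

Divisor is real, so divide each part by 5:
= -11/5 + (3/5)i


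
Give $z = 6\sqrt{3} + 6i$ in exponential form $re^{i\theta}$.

r = |z| = sqrt((6*sqrt(3))^2 + (6)^2) = sqrt(108 + 36) = sqrt(144) = 12
θ = arctan(b/a) = arctan(6/10.3923) (quadrant-adjusted) = 30° = π/6
z = 12e^(i*π/6)


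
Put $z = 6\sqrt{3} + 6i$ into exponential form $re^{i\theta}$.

r = |z| = sqrt((6*sqrt(3))^2 + (6)^2) = sqrt(108 + 36) = sqrt(144) = 12
θ = arctan(b/a) = arctan(6/10.3923) (quadrant-adjusted) = 30° = π/6
z = 12e^(i*π/6)


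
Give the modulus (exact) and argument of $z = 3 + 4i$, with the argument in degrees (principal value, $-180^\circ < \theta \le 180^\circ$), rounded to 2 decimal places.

|z| = sqrt(3^2 + 4^2) = 5
arg(z) = arctan(b/a) = arctan(4/3) (quadrant-adjusted) = 53.13°


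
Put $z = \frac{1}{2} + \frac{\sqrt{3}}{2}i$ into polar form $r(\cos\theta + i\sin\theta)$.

r = |z| = sqrt(a^2 + b^2) = sqrt((1/2)^2 + (sqrt(3)/2)^2) = sqrt(1/4 + 3/4) = sqrt(1) = 1
θ = arctan(b/a) = arctan(0.866/0.5) (quadrant-adjusted) = 60°
z = 1(cos 60° + i sin 60°)


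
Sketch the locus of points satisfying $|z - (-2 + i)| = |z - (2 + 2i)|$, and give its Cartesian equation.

|z - z1| = |z - z2| means z is equidistant from z1 and z2,
i.e. the perpendicular bisector of the segment from (-2, 1) to (2, 2) (midpoint (0, 3/2)).
With z = x + yi, square both sides:
(x - (-2))^2 + (y - 1)^2 = (x - 2)^2 + (y - 2)^2
The x^2 and y^2 terms cancel: 8x + 2y = 8 - 5 = 3
Simplify: 8x + 2y = 3
Locus: Perpendicular bisector of the segment from (-2, 1) to (2, 2): the line 8x + 2y = 3
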